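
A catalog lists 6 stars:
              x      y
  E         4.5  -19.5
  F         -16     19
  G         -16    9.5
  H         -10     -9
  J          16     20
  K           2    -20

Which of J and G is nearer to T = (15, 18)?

J

Compare squared distances:
|TJ|² = (15−16)² + (18−20)² = 1 + 4 = 5
|TG|² = (15−(-16))² + (18−9.5)² = 961 + 72.25 = 1033.25
5 < 1033.25, so J is closer.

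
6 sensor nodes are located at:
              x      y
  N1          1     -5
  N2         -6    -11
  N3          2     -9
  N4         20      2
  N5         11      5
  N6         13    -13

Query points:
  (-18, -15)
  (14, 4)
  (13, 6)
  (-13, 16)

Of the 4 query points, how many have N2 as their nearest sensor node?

1

(-18, -15) — d² to each: N1:461, N2:160, N3:436, N4:1733, N5:1241, N6:965 → nearest is N2
(14, 4) — d² to each: N1:250, N2:625, N3:313, N4:40, N5:10, N6:290 → nearest is N5
(13, 6) — d² to each: N1:265, N2:650, N3:346, N4:65, N5:5, N6:361 → nearest is N5
(-13, 16) — d² to each: N1:637, N2:778, N3:850, N4:1285, N5:697, N6:1517 → nearest is N1
1 of the 4 points has N2 as nearest.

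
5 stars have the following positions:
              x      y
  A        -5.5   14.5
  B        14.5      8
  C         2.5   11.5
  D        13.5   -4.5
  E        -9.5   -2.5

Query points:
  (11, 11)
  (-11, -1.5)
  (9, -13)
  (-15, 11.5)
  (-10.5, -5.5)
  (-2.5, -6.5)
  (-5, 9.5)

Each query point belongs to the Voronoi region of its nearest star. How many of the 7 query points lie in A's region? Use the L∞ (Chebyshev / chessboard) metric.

(11, 11) — d to each: A:16.5, B:3.5, C:8.5, D:15.5, E:20.5 → nearest is B
(-11, -1.5) — d to each: A:16, B:25.5, C:13.5, D:24.5, E:1.5 → nearest is E
(9, -13) — d to each: A:27.5, B:21, C:24.5, D:8.5, E:18.5 → nearest is D
(-15, 11.5) — d to each: A:9.5, B:29.5, C:17.5, D:28.5, E:14 → nearest is A
(-10.5, -5.5) — d to each: A:20, B:25, C:17, D:24, E:3 → nearest is E
(-2.5, -6.5) — d to each: A:21, B:17, C:18, D:16, E:7 → nearest is E
(-5, 9.5) — d to each: A:5, B:19.5, C:7.5, D:18.5, E:12 → nearest is A
2 of the 7 points have A as nearest.

2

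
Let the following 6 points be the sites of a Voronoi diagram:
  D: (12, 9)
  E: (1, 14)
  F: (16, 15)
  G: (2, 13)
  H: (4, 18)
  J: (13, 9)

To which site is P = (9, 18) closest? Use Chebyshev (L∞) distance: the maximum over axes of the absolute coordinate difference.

d(P,D) = max(3, 9) = 9
d(P,E) = max(8, 4) = 8
d(P,F) = max(7, 3) = 7
d(P,G) = max(7, 5) = 7
d(P,H) = max(5, 0) = 5
d(P,J) = max(4, 9) = 9
The smallest is to H, so P lies in the Voronoi region of H.

H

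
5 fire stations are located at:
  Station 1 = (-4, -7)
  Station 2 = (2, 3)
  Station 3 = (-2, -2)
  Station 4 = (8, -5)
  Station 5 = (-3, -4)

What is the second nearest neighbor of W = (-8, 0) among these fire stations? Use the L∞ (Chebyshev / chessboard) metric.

Station 3

d(W, Station 1) = max(4, 7) = 7
d(W, Station 2) = max(10, 3) = 10
d(W, Station 3) = max(6, 2) = 6
d(W, Station 4) = max(16, 5) = 16
d(W, Station 5) = max(5, 4) = 5
Sorted ascending: Station 5, Station 3, Station 1, … — the second-nearest is Station 3.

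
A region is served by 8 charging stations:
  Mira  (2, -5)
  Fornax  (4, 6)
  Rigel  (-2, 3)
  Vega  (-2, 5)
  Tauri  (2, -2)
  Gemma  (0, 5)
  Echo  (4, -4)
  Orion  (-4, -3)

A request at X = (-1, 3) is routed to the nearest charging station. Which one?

Rigel

Compare squared distances (the ordering matches that of the actual distances):
d²(X, Mira) = (-1−2)² + (3−(-5))² = 9 + 64 = 73
d²(X, Fornax) = (-1−4)² + (3−6)² = 25 + 9 = 34
d²(X, Rigel) = (-1−(-2))² + (3−3)² = 1 + 0 = 1
d²(X, Vega) = (-1−(-2))² + (3−5)² = 1 + 4 = 5
d²(X, Tauri) = (-1−2)² + (3−(-2))² = 9 + 25 = 34
d²(X, Gemma) = (-1−0)² + (3−5)² = 1 + 4 = 5
d²(X, Echo) = (-1−4)² + (3−(-4))² = 25 + 49 = 74
d²(X, Orion) = (-1−(-4))² + (3−(-3))² = 9 + 36 = 45
The smallest is to Rigel, so X lies in the Voronoi region of Rigel.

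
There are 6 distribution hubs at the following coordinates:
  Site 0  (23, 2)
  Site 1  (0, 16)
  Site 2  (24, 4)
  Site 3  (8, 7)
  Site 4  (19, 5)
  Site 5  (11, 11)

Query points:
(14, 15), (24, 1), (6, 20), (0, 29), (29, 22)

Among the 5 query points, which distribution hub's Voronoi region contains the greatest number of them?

Site 1

(14, 15) — d² to each: Site 0:250, Site 1:197, Site 2:221, Site 3:100, Site 4:125, Site 5:25 → nearest is Site 5
(24, 1) — d² to each: Site 0:2, Site 1:801, Site 2:9, Site 3:292, Site 4:41, Site 5:269 → nearest is Site 0
(6, 20) — d² to each: Site 0:613, Site 1:52, Site 2:580, Site 3:173, Site 4:394, Site 5:106 → nearest is Site 1
(0, 29) — d² to each: Site 0:1258, Site 1:169, Site 2:1201, Site 3:548, Site 4:937, Site 5:445 → nearest is Site 1
(29, 22) — d² to each: Site 0:436, Site 1:877, Site 2:349, Site 3:666, Site 4:389, Site 5:445 → nearest is Site 2
Tally — Site 0:1, Site 1:2, Site 2:1, Site 5:1. Site 1 captures the most (2).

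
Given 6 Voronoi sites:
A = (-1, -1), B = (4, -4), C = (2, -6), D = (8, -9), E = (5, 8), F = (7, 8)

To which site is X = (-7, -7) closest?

Squared Euclidean distances:
|XA|² = (-7−(-1))² + (-7−(-1))² = 36 + 36 = 72
|XB|² = (-7−4)² + (-7−(-4))² = 121 + 9 = 130
|XC|² = (-7−2)² + (-7−(-6))² = 81 + 1 = 82
|XD|² = (-7−8)² + (-7−(-9))² = 225 + 4 = 229
|XE|² = (-7−5)² + (-7−8)² = 144 + 225 = 369
|XF|² = (-7−7)² + (-7−8)² = 196 + 225 = 421
A is nearest.

A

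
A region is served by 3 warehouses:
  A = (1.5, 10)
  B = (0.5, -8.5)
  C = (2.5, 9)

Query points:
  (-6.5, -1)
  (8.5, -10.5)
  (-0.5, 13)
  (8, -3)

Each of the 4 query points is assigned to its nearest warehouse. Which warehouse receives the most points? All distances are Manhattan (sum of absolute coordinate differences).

(-6.5, -1) — d to each: A:19, B:14.5, C:19 → nearest is B
(8.5, -10.5) — d to each: A:27.5, B:10, C:25.5 → nearest is B
(-0.5, 13) — d to each: A:5, B:22.5, C:7 → nearest is A
(8, -3) — d to each: A:19.5, B:13, C:17.5 → nearest is B
Tally — A:1, B:3. B captures the most (3).

B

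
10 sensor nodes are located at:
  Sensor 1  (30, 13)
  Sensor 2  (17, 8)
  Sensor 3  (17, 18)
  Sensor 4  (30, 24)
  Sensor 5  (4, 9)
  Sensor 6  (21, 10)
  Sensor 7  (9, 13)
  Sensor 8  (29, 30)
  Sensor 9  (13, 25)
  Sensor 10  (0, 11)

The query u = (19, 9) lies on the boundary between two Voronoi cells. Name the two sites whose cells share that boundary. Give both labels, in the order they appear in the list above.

Sensor 2 and Sensor 6

Squared distances from u to each site:
d²(u, Sensor 1) = (19−30)² + (9−13)² = 121 + 16 = 137
d²(u, Sensor 2) = (19−17)² + (9−8)² = 4 + 1 = 5
d²(u, Sensor 3) = (19−17)² + (9−18)² = 4 + 81 = 85
d²(u, Sensor 4) = (19−30)² + (9−24)² = 121 + 225 = 346
d²(u, Sensor 5) = (19−4)² + (9−9)² = 225 + 0 = 225
d²(u, Sensor 6) = (19−21)² + (9−10)² = 4 + 1 = 5
d²(u, Sensor 7) = (19−9)² + (9−13)² = 100 + 16 = 116
d²(u, Sensor 8) = (19−29)² + (9−30)² = 100 + 441 = 541
d²(u, Sensor 9) = (19−13)² + (9−25)² = 36 + 256 = 292
d²(u, Sensor 10) = (19−0)² + (9−11)² = 361 + 4 = 365
u is equidistant from Sensor 2 and Sensor 6 (both at squared distance 5), and every other site is strictly farther — so u lies on the Sensor 2–Sensor 6 Voronoi edge.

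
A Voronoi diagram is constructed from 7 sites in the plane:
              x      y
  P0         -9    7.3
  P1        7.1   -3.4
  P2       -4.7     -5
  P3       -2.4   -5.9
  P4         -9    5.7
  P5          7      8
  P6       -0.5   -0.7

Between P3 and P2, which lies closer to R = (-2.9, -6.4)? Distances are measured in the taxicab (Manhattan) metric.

P3

d(R,P3) = |-2.9−(-2.4)| + |-6.4−(-5.9)| = 0.5 + 0.5 = 1
d(R,P2) = |-2.9−(-4.7)| + |-6.4−(-5)| = 1.8 + 1.4 = 3.2
1 < 3.2, so P3 is closer.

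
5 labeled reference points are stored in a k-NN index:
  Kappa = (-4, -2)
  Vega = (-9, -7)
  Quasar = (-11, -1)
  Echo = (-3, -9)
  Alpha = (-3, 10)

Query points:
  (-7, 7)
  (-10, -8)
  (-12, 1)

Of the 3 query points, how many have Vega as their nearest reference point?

(-7, 7) — d² to each: Kappa:90, Vega:200, Quasar:80, Echo:272, Alpha:25 → nearest is Alpha
(-10, -8) — d² to each: Kappa:72, Vega:2, Quasar:50, Echo:50, Alpha:373 → nearest is Vega
(-12, 1) — d² to each: Kappa:73, Vega:73, Quasar:5, Echo:181, Alpha:162 → nearest is Quasar
1 of the 3 points has Vega as nearest.

1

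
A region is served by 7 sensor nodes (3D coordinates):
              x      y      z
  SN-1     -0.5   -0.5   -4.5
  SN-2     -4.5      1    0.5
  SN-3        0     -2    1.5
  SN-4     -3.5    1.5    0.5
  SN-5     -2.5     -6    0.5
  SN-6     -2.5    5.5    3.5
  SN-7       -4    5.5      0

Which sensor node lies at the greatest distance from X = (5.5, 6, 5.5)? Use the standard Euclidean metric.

SN-5

Compare squared distances (the ordering matches that of the actual distances):
d²(X, SN-1) = (5.5−(-0.5))² + (6−(-0.5))² + (5.5−(-4.5))² = 36 + 42.25 + 100 = 178.25
d²(X, SN-2) = (5.5−(-4.5))² + (6−1)² + (5.5−0.5)² = 100 + 25 + 25 = 150
d²(X, SN-3) = (5.5−0)² + (6−(-2))² + (5.5−1.5)² = 30.25 + 64 + 16 = 110.25
d²(X, SN-4) = (5.5−(-3.5))² + (6−1.5)² + (5.5−0.5)² = 81 + 20.25 + 25 = 126.25
d²(X, SN-5) = (5.5−(-2.5))² + (6−(-6))² + (5.5−0.5)² = 64 + 144 + 25 = 233
d²(X, SN-6) = (5.5−(-2.5))² + (6−5.5)² + (5.5−3.5)² = 64 + 0.25 + 4 = 68.25
d²(X, SN-7) = (5.5−(-4))² + (6−5.5)² + (5.5−0)² = 90.25 + 0.25 + 30.25 = 120.75
The largest is to SN-5.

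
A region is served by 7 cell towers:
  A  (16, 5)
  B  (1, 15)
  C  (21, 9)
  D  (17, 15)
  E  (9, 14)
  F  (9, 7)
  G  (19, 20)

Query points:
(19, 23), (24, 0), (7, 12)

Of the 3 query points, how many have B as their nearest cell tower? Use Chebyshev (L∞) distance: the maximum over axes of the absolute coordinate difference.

(19, 23) — d to each: A:18, B:18, C:14, D:8, E:10, F:16, G:3 → nearest is G
(24, 0) — d to each: A:8, B:23, C:9, D:15, E:15, F:15, G:20 → nearest is A
(7, 12) — d to each: A:9, B:6, C:14, D:10, E:2, F:5, G:12 → nearest is E
0 of the 3 points have B as nearest.

0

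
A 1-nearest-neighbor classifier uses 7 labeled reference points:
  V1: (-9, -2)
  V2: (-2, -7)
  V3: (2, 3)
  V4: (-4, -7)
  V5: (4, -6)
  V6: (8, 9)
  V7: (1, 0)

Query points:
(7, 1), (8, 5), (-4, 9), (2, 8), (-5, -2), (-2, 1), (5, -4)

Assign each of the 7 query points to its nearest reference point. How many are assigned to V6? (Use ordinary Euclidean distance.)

1

(7, 1) — d² to each: V1:265, V2:145, V3:29, V4:185, V5:58, V6:65, V7:37 → nearest is V3
(8, 5) — d² to each: V1:338, V2:244, V3:40, V4:288, V5:137, V6:16, V7:74 → nearest is V6
(-4, 9) — d² to each: V1:146, V2:260, V3:72, V4:256, V5:289, V6:144, V7:106 → nearest is V3
(2, 8) — d² to each: V1:221, V2:241, V3:25, V4:261, V5:200, V6:37, V7:65 → nearest is V3
(-5, -2) — d² to each: V1:16, V2:34, V3:74, V4:26, V5:97, V6:290, V7:40 → nearest is V1
(-2, 1) — d² to each: V1:58, V2:64, V3:20, V4:68, V5:85, V6:164, V7:10 → nearest is V7
(5, -4) — d² to each: V1:200, V2:58, V3:58, V4:90, V5:5, V6:178, V7:32 → nearest is V5
1 of the 7 points has V6 as nearest.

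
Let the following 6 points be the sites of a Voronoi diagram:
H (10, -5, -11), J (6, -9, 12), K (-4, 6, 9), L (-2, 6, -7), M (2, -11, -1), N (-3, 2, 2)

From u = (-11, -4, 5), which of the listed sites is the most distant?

Squared Euclidean distances:
|uH|² = 441 + 1 + 256 = 698
|uJ|² = 289 + 25 + 49 = 363
|uK|² = 49 + 100 + 16 = 165
|uL|² = 81 + 100 + 144 = 325
|uM|² = 169 + 49 + 36 = 254
|uN|² = 64 + 36 + 9 = 109
The largest is to H.

H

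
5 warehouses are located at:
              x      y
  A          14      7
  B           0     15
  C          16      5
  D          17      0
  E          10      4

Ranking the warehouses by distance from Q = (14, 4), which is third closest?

E

Compare squared distances (the ordering matches that of the actual distances):
|QA|² = 0 + 9 = 9
|QB|² = 196 + 121 = 317
|QC|² = 4 + 1 = 5
|QD|² = 9 + 16 = 25
|QE|² = 16 + 0 = 16
Sorted ascending: C, A, E, D, … — the third-nearest is E.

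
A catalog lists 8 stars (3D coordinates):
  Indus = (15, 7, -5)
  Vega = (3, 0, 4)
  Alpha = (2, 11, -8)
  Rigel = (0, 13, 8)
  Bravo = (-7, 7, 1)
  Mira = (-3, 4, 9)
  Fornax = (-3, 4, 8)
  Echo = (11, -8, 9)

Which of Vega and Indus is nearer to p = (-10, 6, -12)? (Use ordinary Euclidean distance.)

Compare squared distances:
d²(p, Vega) = (-10−3)² + (6−0)² + (-12−4)² = 169 + 36 + 256 = 461
d²(p, Indus) = (-10−15)² + (6−7)² + (-12−(-5))² = 625 + 1 + 49 = 675
461 < 675, so Vega is closer.

Vega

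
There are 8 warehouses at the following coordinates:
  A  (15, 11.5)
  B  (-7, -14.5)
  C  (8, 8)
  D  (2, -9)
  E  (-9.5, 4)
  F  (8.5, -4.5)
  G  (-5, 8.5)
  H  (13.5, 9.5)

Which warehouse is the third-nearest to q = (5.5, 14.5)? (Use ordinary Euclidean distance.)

Squared Euclidean distances:
|qA|² = (5.5−15)² + (14.5−11.5)² = 90.25 + 9 = 99.25
|qB|² = (5.5−(-7))² + (14.5−(-14.5))² = 156.25 + 841 = 997.25
|qC|² = (5.5−8)² + (14.5−8)² = 6.25 + 42.25 = 48.5
|qD|² = (5.5−2)² + (14.5−(-9))² = 12.25 + 552.25 = 564.5
|qE|² = (5.5−(-9.5))² + (14.5−4)² = 225 + 110.25 = 335.25
|qF|² = (5.5−8.5)² + (14.5−(-4.5))² = 9 + 361 = 370
|qG|² = (5.5−(-5))² + (14.5−8.5)² = 110.25 + 36 = 146.25
|qH|² = (5.5−13.5)² + (14.5−9.5)² = 64 + 25 = 89
Sorted ascending: C, H, A, G, … — the third-nearest is A.

A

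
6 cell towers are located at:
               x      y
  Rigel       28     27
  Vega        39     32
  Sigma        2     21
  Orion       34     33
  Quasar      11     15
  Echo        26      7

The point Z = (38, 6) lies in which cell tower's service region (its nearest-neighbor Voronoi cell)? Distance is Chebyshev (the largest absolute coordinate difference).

Echo

d(Z, Rigel) = max(10, 21) = 21
d(Z, Vega) = max(1, 26) = 26
d(Z, Sigma) = max(36, 15) = 36
d(Z, Orion) = max(4, 27) = 27
d(Z, Quasar) = max(27, 9) = 27
d(Z, Echo) = max(12, 1) = 12
Echo is nearest.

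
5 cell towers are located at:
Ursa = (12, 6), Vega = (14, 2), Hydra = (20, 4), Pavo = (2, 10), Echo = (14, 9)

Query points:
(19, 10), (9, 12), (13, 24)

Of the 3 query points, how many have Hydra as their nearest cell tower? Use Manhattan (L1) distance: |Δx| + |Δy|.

0

(19, 10) — d to each: Ursa:11, Vega:13, Hydra:7, Pavo:17, Echo:6 → nearest is Echo
(9, 12) — d to each: Ursa:9, Vega:15, Hydra:19, Pavo:9, Echo:8 → nearest is Echo
(13, 24) — d to each: Ursa:19, Vega:23, Hydra:27, Pavo:25, Echo:16 → nearest is Echo
0 of the 3 points have Hydra as nearest.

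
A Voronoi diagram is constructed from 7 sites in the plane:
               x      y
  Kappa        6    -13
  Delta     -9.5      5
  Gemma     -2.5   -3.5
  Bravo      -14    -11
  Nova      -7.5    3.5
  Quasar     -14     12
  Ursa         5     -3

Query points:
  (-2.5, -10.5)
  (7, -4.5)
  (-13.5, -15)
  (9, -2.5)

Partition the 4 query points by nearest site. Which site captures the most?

Ursa

(-2.5, -10.5) — d² to each: Kappa:78.5, Delta:289.25, Gemma:49, Bravo:132.5, Nova:221, Quasar:638.5, Ursa:112.5 → nearest is Gemma
(7, -4.5) — d² to each: Kappa:73.25, Delta:362.5, Gemma:91.25, Bravo:483.25, Nova:274.25, Quasar:713.25, Ursa:6.25 → nearest is Ursa
(-13.5, -15) — d² to each: Kappa:384.25, Delta:416, Gemma:253.25, Bravo:16.25, Nova:378.25, Quasar:729.25, Ursa:486.25 → nearest is Bravo
(9, -2.5) — d² to each: Kappa:119.25, Delta:398.5, Gemma:133.25, Bravo:601.25, Nova:308.25, Quasar:739.25, Ursa:16.25 → nearest is Ursa
Tally — Gemma:1, Bravo:1, Ursa:2. Ursa captures the most (2).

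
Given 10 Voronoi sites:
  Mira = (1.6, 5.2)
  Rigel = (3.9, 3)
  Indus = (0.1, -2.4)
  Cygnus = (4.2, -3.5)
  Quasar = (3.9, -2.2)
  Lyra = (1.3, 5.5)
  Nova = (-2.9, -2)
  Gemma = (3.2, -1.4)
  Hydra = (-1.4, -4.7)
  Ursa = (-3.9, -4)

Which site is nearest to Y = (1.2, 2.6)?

Since √ is increasing, it suffices to compare squared distances:
d²(Y, Mira) = 0.16 + 6.76 = 6.92
d²(Y, Rigel) = 7.29 + 0.16 = 7.45
d²(Y, Indus) = 1.21 + 25 = 26.21
d²(Y, Cygnus) = 9 + 37.21 = 46.21
d²(Y, Quasar) = 7.29 + 23.04 = 30.33
d²(Y, Lyra) = 0.01 + 8.41 = 8.42
d²(Y, Nova) = 16.81 + 21.16 = 37.97
d²(Y, Gemma) = 4 + 16 = 20
d²(Y, Hydra) = 6.76 + 53.29 = 60.05
d²(Y, Ursa) = 26.01 + 43.56 = 69.57
The smallest is to Mira, so Y lies in the Voronoi region of Mira.

Mira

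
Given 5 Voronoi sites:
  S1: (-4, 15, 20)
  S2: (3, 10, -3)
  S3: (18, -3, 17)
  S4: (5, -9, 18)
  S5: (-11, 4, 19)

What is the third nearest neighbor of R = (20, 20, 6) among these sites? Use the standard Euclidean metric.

Squared Euclidean distances:
|RS1|² = (20−(-4))² + (20−15)² + (6−20)² = 576 + 25 + 196 = 797
|RS2|² = (20−3)² + (20−10)² + (6−(-3))² = 289 + 100 + 81 = 470
|RS3|² = (20−18)² + (20−(-3))² + (6−17)² = 4 + 529 + 121 = 654
|RS4|² = (20−5)² + (20−(-9))² + (6−18)² = 225 + 841 + 144 = 1210
|RS5|² = (20−(-11))² + (20−4)² + (6−19)² = 961 + 256 + 169 = 1386
Sorted ascending: S2, S3, S1, S4, … — the third-nearest is S1.

S1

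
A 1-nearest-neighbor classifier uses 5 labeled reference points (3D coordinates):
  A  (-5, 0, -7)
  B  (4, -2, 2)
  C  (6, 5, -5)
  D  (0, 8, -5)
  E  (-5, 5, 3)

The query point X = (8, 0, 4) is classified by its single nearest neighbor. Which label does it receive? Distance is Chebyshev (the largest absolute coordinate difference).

d(X,A) = max(13, 0, 11) = 13
d(X,B) = max(4, 2, 2) = 4
d(X,C) = max(2, 5, 9) = 9
d(X,D) = max(8, 8, 9) = 9
d(X,E) = max(13, 5, 1) = 13
B is nearest.

B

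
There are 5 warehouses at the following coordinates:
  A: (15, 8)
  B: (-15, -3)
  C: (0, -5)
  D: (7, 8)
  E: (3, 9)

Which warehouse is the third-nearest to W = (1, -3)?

Since √ is increasing, it suffices to compare squared distances:
|WA|² = (1−15)² + (-3−8)² = 196 + 121 = 317
|WB|² = (1−(-15))² + (-3−(-3))² = 256 + 0 = 256
|WC|² = (1−0)² + (-3−(-5))² = 1 + 4 = 5
|WD|² = (1−7)² + (-3−8)² = 36 + 121 = 157
|WE|² = (1−3)² + (-3−9)² = 4 + 144 = 148
Sorted ascending: C, E, D, B, … — the third-nearest is D.

D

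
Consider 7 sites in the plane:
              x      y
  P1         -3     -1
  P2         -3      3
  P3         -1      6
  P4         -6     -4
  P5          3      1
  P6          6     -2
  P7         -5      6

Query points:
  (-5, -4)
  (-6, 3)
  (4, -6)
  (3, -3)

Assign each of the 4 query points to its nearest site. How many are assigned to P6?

(-5, -4) — d² to each: P1:13, P2:53, P3:116, P4:1, P5:89, P6:125, P7:100 → nearest is P4
(-6, 3) — d² to each: P1:25, P2:9, P3:34, P4:49, P5:85, P6:169, P7:10 → nearest is P2
(4, -6) — d² to each: P1:74, P2:130, P3:169, P4:104, P5:50, P6:20, P7:225 → nearest is P6
(3, -3) — d² to each: P1:40, P2:72, P3:97, P4:82, P5:16, P6:10, P7:145 → nearest is P6
2 of the 4 points have P6 as nearest.

2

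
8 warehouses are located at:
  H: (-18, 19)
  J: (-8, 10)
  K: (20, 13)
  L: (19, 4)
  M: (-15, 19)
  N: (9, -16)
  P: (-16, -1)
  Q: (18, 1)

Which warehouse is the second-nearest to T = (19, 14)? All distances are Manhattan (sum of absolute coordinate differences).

L

d(T,H) = 37 + 5 = 42
d(T,J) = 27 + 4 = 31
d(T,K) = 1 + 1 = 2
d(T,L) = 0 + 10 = 10
d(T,M) = 34 + 5 = 39
d(T,N) = 10 + 30 = 40
d(T,P) = 35 + 15 = 50
d(T,Q) = 1 + 13 = 14
Sorted ascending: K, L, Q, … — the second-nearest is L.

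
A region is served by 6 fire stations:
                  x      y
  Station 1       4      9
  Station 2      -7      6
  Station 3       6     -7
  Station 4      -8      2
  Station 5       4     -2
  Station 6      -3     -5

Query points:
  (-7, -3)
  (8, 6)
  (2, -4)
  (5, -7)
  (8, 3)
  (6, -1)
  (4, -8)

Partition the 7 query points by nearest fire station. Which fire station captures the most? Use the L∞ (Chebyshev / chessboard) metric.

(-7, -3) — d to each: Station 1:12, Station 2:9, Station 3:13, Station 4:5, Station 5:11, Station 6:4 → nearest is Station 6
(8, 6) — d to each: Station 1:4, Station 2:15, Station 3:13, Station 4:16, Station 5:8, Station 6:11 → nearest is Station 1
(2, -4) — d to each: Station 1:13, Station 2:10, Station 3:4, Station 4:10, Station 5:2, Station 6:5 → nearest is Station 5
(5, -7) — d to each: Station 1:16, Station 2:13, Station 3:1, Station 4:13, Station 5:5, Station 6:8 → nearest is Station 3
(8, 3) — d to each: Station 1:6, Station 2:15, Station 3:10, Station 4:16, Station 5:5, Station 6:11 → nearest is Station 5
(6, -1) — d to each: Station 1:10, Station 2:13, Station 3:6, Station 4:14, Station 5:2, Station 6:9 → nearest is Station 5
(4, -8) — d to each: Station 1:17, Station 2:14, Station 3:2, Station 4:12, Station 5:6, Station 6:7 → nearest is Station 3
Tally — Station 1:1, Station 3:2, Station 5:3, Station 6:1. Station 5 captures the most (3).

Station 5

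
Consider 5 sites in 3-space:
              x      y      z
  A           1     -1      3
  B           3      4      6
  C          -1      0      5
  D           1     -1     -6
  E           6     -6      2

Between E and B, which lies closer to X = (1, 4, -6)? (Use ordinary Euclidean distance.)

B

Compare squared distances:
|XE|² = (1−6)² + (4−(-6))² + (-6−2)² = 25 + 100 + 64 = 189
|XB|² = (1−3)² + (4−4)² + (-6−6)² = 4 + 0 + 144 = 148
189 > 148, so B is closer.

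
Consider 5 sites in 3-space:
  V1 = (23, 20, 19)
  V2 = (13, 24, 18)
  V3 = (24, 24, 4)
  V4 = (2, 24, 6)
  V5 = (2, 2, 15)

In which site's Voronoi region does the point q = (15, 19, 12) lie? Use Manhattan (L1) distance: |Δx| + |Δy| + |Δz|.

d(q,V1) = 8 + 1 + 7 = 16
d(q,V2) = 2 + 5 + 6 = 13
d(q,V3) = 9 + 5 + 8 = 22
d(q,V4) = 13 + 5 + 6 = 24
d(q,V5) = 13 + 17 + 3 = 33
The smallest is to V2, so q lies in the Voronoi region of V2.

V2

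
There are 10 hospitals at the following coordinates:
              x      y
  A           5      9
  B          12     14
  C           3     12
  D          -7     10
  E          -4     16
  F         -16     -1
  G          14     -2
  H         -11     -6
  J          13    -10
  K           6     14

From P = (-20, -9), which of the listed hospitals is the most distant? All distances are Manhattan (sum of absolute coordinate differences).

B

d(P,A) = |-20−5| + |-9−9| = 25 + 18 = 43
d(P,B) = |-20−12| + |-9−14| = 32 + 23 = 55
d(P,C) = |-20−3| + |-9−12| = 23 + 21 = 44
d(P,D) = |-20−(-7)| + |-9−10| = 13 + 19 = 32
d(P,E) = |-20−(-4)| + |-9−16| = 16 + 25 = 41
d(P,F) = |-20−(-16)| + |-9−(-1)| = 4 + 8 = 12
d(P,G) = |-20−14| + |-9−(-2)| = 34 + 7 = 41
d(P,H) = |-20−(-11)| + |-9−(-6)| = 9 + 3 = 12
d(P,J) = |-20−13| + |-9−(-10)| = 33 + 1 = 34
d(P,K) = |-20−6| + |-9−14| = 26 + 23 = 49
The largest is to B.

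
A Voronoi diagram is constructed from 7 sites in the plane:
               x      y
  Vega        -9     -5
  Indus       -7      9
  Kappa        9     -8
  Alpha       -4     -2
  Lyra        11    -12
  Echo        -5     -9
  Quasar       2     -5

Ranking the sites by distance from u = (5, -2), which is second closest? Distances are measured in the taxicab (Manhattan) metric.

Alpha

d(u, Vega) = |5−(-9)| + |-2−(-5)| = 14 + 3 = 17
d(u, Indus) = |5−(-7)| + |-2−9| = 12 + 11 = 23
d(u, Kappa) = |5−9| + |-2−(-8)| = 4 + 6 = 10
d(u, Alpha) = |5−(-4)| + |-2−(-2)| = 9 + 0 = 9
d(u, Lyra) = |5−11| + |-2−(-12)| = 6 + 10 = 16
d(u, Echo) = |5−(-5)| + |-2−(-9)| = 10 + 7 = 17
d(u, Quasar) = |5−2| + |-2−(-5)| = 3 + 3 = 6
Sorted ascending: Quasar, Alpha, Kappa, … — the second-nearest is Alpha.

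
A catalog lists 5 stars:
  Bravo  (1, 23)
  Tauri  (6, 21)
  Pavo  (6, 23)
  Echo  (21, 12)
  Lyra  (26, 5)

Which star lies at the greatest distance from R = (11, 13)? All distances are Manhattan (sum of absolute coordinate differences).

Lyra

d(R, Bravo) = |11−1| + |13−23| = 10 + 10 = 20
d(R, Tauri) = |11−6| + |13−21| = 5 + 8 = 13
d(R, Pavo) = |11−6| + |13−23| = 5 + 10 = 15
d(R, Echo) = |11−21| + |13−12| = 10 + 1 = 11
d(R, Lyra) = |11−26| + |13−5| = 15 + 8 = 23
The largest is to Lyra.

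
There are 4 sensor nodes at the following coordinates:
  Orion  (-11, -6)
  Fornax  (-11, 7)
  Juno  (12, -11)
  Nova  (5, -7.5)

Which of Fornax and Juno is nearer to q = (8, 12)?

Compare squared distances:
d²(q, Fornax) = (8−(-11))² + (12−7)² = 361 + 25 = 386
d²(q, Juno) = (8−12)² + (12−(-11))² = 16 + 529 = 545
386 < 545, so Fornax is closer.

Fornax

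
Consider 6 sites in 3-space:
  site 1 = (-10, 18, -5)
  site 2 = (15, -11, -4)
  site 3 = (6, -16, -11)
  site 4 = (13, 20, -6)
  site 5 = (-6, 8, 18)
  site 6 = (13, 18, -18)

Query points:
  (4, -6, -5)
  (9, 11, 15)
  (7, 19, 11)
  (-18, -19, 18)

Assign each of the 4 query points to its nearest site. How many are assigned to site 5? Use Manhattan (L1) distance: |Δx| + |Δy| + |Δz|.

(4, -6, -5) — d to each: site 1:38, site 2:17, site 3:18, site 4:36, site 5:47, site 6:46 → nearest is site 2
(9, 11, 15) — d to each: site 1:46, site 2:47, site 3:56, site 4:34, site 5:21, site 6:44 → nearest is site 5
(7, 19, 11) — d to each: site 1:34, site 2:53, site 3:58, site 4:24, site 5:31, site 6:36 → nearest is site 4
(-18, -19, 18) — d to each: site 1:68, site 2:63, site 3:56, site 4:94, site 5:39, site 6:104 → nearest is site 5
2 of the 4 points have site 5 as nearest.

2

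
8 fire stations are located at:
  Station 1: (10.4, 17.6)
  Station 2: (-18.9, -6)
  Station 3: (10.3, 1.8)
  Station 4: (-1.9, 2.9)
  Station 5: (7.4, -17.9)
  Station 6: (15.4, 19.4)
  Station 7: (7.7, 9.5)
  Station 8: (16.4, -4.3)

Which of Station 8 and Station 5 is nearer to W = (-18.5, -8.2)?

Compare squared distances:
d²(W, Station 8) = (-18.5−16.4)² + (-8.2−(-4.3))² = 1218.01 + 15.21 = 1233.22
d²(W, Station 5) = (-18.5−7.4)² + (-8.2−(-17.9))² = 670.81 + 94.09 = 764.9
1233.22 > 764.9, so Station 5 is closer.

Station 5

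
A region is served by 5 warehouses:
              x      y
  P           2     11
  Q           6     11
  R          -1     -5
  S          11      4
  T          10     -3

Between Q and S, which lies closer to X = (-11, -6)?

Compare squared distances:
|XQ|² = (-11−6)² + (-6−11)² = 289 + 289 = 578
|XS|² = (-11−11)² + (-6−4)² = 484 + 100 = 584
578 < 584, so Q is closer.

Q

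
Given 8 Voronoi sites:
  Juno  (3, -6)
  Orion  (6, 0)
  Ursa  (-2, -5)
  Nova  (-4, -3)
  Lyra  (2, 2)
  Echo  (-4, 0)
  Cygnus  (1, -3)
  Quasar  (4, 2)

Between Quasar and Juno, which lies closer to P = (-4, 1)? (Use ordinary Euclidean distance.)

Compare squared distances:
d²(P, Quasar) = (-4−4)² + (1−2)² = 64 + 1 = 65
d²(P, Juno) = (-4−3)² + (1−(-6))² = 49 + 49 = 98
65 < 98, so Quasar is closer.

Quasar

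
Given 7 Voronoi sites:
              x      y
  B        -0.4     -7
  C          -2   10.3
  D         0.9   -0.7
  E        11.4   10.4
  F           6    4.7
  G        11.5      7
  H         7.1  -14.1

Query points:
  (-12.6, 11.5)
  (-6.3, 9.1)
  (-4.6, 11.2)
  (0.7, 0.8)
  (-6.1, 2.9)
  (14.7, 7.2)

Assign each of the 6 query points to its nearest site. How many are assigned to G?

1

(-12.6, 11.5) — d² to each: B:491.09, C:113.8, D:331.09, E:577.21, F:392.2, G:601.06, H:1043.45 → nearest is C
(-6.3, 9.1) — d² to each: B:294.02, C:19.93, D:147.88, E:314.98, F:170.65, G:321.25, H:717.8 → nearest is C
(-4.6, 11.2) — d² to each: B:348.88, C:7.57, D:171.86, E:256.64, F:154.61, G:276.85, H:776.98 → nearest is C
(0.7, 0.8) — d² to each: B:62.05, C:97.54, D:2.29, E:206.65, F:43.3, G:155.08, H:262.97 → nearest is D
(-6.1, 2.9) — d² to each: B:130.5, C:71.57, D:61.96, E:362.5, F:149.65, G:326.57, H:463.24 → nearest is D
(14.7, 7.2) — d² to each: B:429.65, C:288.5, D:252.85, E:21.13, F:81.94, G:10.28, H:511.45 → nearest is G
1 of the 6 points has G as nearest.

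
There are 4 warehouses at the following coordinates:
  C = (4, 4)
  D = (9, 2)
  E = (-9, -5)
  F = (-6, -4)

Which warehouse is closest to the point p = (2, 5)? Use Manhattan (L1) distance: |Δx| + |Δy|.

C

d(p,C) = |2−4| + |5−4| = 2 + 1 = 3
d(p,D) = |2−9| + |5−2| = 7 + 3 = 10
d(p,E) = |2−(-9)| + |5−(-5)| = 11 + 10 = 21
d(p,F) = |2−(-6)| + |5−(-4)| = 8 + 9 = 17
C is nearest.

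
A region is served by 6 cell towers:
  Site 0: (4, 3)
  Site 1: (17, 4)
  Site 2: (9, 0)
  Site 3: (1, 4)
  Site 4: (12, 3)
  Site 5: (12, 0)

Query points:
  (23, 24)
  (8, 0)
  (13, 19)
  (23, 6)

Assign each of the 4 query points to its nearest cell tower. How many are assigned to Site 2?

(23, 24) — d² to each: Site 0:802, Site 1:436, Site 2:772, Site 3:884, Site 4:562, Site 5:697 → nearest is Site 1
(8, 0) — d² to each: Site 0:25, Site 1:97, Site 2:1, Site 3:65, Site 4:25, Site 5:16 → nearest is Site 2
(13, 19) — d² to each: Site 0:337, Site 1:241, Site 2:377, Site 3:369, Site 4:257, Site 5:362 → nearest is Site 1
(23, 6) — d² to each: Site 0:370, Site 1:40, Site 2:232, Site 3:488, Site 4:130, Site 5:157 → nearest is Site 1
1 of the 4 points has Site 2 as nearest.

1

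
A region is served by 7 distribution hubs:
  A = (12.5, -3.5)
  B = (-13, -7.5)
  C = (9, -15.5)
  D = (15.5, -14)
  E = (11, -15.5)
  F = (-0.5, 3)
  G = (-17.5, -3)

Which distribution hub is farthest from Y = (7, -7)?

G

Compare squared distances (the ordering matches that of the actual distances):
|YA|² = 30.25 + 12.25 = 42.5
|YB|² = 400 + 0.25 = 400.25
|YC|² = 4 + 72.25 = 76.25
|YD|² = 72.25 + 49 = 121.25
|YE|² = 16 + 72.25 = 88.25
|YF|² = 56.25 + 100 = 156.25
|YG|² = 600.25 + 16 = 616.25
The largest is to G.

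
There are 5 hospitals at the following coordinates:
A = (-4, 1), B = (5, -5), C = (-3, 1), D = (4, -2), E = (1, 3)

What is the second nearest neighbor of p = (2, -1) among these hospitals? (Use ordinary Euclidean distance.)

E

Compare squared distances (the ordering matches that of the actual distances):
|pA|² = (2−(-4))² + (-1−1)² = 36 + 4 = 40
|pB|² = (2−5)² + (-1−(-5))² = 9 + 16 = 25
|pC|² = (2−(-3))² + (-1−1)² = 25 + 4 = 29
|pD|² = (2−4)² + (-1−(-2))² = 4 + 1 = 5
|pE|² = (2−1)² + (-1−3)² = 1 + 16 = 17
Sorted ascending: D, E, B, … — the second-nearest is E.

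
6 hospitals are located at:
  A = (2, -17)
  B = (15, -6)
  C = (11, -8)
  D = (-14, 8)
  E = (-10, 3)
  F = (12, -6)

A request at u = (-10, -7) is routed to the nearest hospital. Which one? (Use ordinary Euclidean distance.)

Compare squared distances (the ordering matches that of the actual distances):
|uA|² = (-10−2)² + (-7−(-17))² = 144 + 100 = 244
|uB|² = (-10−15)² + (-7−(-6))² = 625 + 1 = 626
|uC|² = (-10−11)² + (-7−(-8))² = 441 + 1 = 442
|uD|² = (-10−(-14))² + (-7−8)² = 16 + 225 = 241
|uE|² = (-10−(-10))² + (-7−3)² = 0 + 100 = 100
|uF|² = (-10−12)² + (-7−(-6))² = 484 + 1 = 485
E is nearest.

E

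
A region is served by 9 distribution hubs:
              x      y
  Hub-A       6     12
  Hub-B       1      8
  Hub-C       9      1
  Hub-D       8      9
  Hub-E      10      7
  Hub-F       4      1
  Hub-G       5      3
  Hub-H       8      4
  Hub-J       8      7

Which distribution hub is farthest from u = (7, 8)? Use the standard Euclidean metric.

Compare squared distances (the ordering matches that of the actual distances):
d²(u, Hub-A) = 1 + 16 = 17
d²(u, Hub-B) = 36 + 0 = 36
d²(u, Hub-C) = 4 + 49 = 53
d²(u, Hub-D) = 1 + 1 = 2
d²(u, Hub-E) = 9 + 1 = 10
d²(u, Hub-F) = 9 + 49 = 58
d²(u, Hub-G) = 4 + 25 = 29
d²(u, Hub-H) = 1 + 16 = 17
d²(u, Hub-J) = 1 + 1 = 2
The largest is to Hub-F.

Hub-F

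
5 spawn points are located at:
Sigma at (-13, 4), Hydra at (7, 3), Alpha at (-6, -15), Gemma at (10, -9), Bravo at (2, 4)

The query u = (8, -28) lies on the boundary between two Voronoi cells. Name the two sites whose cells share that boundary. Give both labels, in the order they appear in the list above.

Squared distances from u to each site:
d²(u, Sigma) = 441 + 1024 = 1465
d²(u, Hydra) = 1 + 961 = 962
d²(u, Alpha) = 196 + 169 = 365
d²(u, Gemma) = 4 + 361 = 365
d²(u, Bravo) = 36 + 1024 = 1060
u is equidistant from Alpha and Gemma (both at squared distance 365), and every other site is strictly farther — so u lies on the Alpha–Gemma Voronoi edge.

Alpha and Gemma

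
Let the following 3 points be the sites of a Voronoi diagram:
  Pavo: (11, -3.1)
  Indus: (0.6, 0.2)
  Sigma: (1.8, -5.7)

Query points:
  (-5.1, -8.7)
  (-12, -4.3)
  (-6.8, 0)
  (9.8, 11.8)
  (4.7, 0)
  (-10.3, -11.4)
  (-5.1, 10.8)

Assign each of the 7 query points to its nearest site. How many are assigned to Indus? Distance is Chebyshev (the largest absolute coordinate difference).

(-5.1, -8.7) — d to each: Pavo:16.1, Indus:8.9, Sigma:6.9 → nearest is Sigma
(-12, -4.3) — d to each: Pavo:23, Indus:12.6, Sigma:13.8 → nearest is Indus
(-6.8, 0) — d to each: Pavo:17.8, Indus:7.4, Sigma:8.6 → nearest is Indus
(9.8, 11.8) — d to each: Pavo:14.9, Indus:11.6, Sigma:17.5 → nearest is Indus
(4.7, 0) — d to each: Pavo:6.3, Indus:4.1, Sigma:5.7 → nearest is Indus
(-10.3, -11.4) — d to each: Pavo:21.3, Indus:11.6, Sigma:12.1 → nearest is Indus
(-5.1, 10.8) — d to each: Pavo:16.1, Indus:10.6, Sigma:16.5 → nearest is Indus
6 of the 7 points have Indus as nearest.

6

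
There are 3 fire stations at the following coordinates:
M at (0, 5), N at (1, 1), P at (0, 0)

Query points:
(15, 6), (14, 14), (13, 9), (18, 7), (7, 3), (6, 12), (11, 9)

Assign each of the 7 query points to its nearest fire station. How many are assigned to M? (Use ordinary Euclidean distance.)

(15, 6) — d² to each: M:226, N:221, P:261 → nearest is N
(14, 14) — d² to each: M:277, N:338, P:392 → nearest is M
(13, 9) — d² to each: M:185, N:208, P:250 → nearest is M
(18, 7) — d² to each: M:328, N:325, P:373 → nearest is N
(7, 3) — d² to each: M:53, N:40, P:58 → nearest is N
(6, 12) — d² to each: M:85, N:146, P:180 → nearest is M
(11, 9) — d² to each: M:137, N:164, P:202 → nearest is M
4 of the 7 points have M as nearest.

4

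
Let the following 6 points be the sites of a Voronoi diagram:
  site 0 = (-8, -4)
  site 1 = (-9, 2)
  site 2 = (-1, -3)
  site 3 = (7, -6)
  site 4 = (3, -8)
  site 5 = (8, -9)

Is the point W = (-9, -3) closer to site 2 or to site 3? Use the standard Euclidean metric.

site 2

Compare squared distances:
d²(W, site 2) = (-9−(-1))² + (-3−(-3))² = 64 + 0 = 64
d²(W, site 3) = (-9−7)² + (-3−(-6))² = 256 + 9 = 265
64 < 265, so site 2 is closer.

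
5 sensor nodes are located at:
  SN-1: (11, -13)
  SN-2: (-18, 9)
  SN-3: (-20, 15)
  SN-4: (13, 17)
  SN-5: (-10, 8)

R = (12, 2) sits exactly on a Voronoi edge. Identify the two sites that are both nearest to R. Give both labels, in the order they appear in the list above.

Squared distances from R to each site:
d²(R, SN-1) = (12−11)² + (2−(-13))² = 1 + 225 = 226
d²(R, SN-2) = (12−(-18))² + (2−9)² = 900 + 49 = 949
d²(R, SN-3) = (12−(-20))² + (2−15)² = 1024 + 169 = 1193
d²(R, SN-4) = (12−13)² + (2−17)² = 1 + 225 = 226
d²(R, SN-5) = (12−(-10))² + (2−8)² = 484 + 36 = 520
R is equidistant from SN-1 and SN-4 (both at squared distance 226), and every other site is strictly farther — so R lies on the SN-1–SN-4 Voronoi edge.

SN-1 and SN-4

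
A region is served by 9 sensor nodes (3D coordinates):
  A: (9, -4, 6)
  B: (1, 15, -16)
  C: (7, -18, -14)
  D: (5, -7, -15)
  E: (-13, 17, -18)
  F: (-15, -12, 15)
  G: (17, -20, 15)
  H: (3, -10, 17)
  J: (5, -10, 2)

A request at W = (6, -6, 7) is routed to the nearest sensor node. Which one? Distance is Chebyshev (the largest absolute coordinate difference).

d(W,A) = max(3, 2, 1) = 3
d(W,B) = max(5, 21, 23) = 23
d(W,C) = max(1, 12, 21) = 21
d(W,D) = max(1, 1, 22) = 22
d(W,E) = max(19, 23, 25) = 25
d(W,F) = max(21, 6, 8) = 21
d(W,G) = max(11, 14, 8) = 14
d(W,H) = max(3, 4, 10) = 10
d(W,J) = max(1, 4, 5) = 5
Minimum is at A.

A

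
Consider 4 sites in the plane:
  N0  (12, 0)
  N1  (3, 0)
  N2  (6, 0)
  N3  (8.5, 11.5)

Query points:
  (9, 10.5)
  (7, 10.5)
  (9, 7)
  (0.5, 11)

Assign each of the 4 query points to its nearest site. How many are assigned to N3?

4

(9, 10.5) — d² to each: N0:119.25, N1:146.25, N2:119.25, N3:1.25 → nearest is N3
(7, 10.5) — d² to each: N0:135.25, N1:126.25, N2:111.25, N3:3.25 → nearest is N3
(9, 7) — d² to each: N0:58, N1:85, N2:58, N3:20.5 → nearest is N3
(0.5, 11) — d² to each: N0:253.25, N1:127.25, N2:151.25, N3:64.25 → nearest is N3
4 of the 4 points have N3 as nearest.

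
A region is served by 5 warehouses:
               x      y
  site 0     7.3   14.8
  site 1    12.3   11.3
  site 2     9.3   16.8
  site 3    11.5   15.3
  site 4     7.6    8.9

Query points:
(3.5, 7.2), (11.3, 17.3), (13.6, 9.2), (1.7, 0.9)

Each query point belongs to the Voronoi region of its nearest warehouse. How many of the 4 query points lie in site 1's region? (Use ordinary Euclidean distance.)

1

(3.5, 7.2) — d² to each: site 0:72.2, site 1:94.25, site 2:125.8, site 3:129.61, site 4:19.7 → nearest is site 4
(11.3, 17.3) — d² to each: site 0:22.25, site 1:37, site 2:4.25, site 3:4.04, site 4:84.25 → nearest is site 3
(13.6, 9.2) — d² to each: site 0:71.05, site 1:6.1, site 2:76.25, site 3:41.62, site 4:36.09 → nearest is site 1
(1.7, 0.9) — d² to each: site 0:224.57, site 1:220.52, site 2:310.57, site 3:303.4, site 4:98.81 → nearest is site 4
1 of the 4 points has site 1 as nearest.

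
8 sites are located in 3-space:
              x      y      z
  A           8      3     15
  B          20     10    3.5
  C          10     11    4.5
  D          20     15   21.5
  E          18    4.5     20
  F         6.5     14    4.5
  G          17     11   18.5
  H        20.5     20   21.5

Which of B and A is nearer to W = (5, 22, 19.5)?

A

Compare squared distances:
|WB|² = (5−20)² + (22−10)² + (19.5−3.5)² = 225 + 144 + 256 = 625
|WA|² = (5−8)² + (22−3)² + (19.5−15)² = 9 + 361 + 20.25 = 390.25
625 > 390.25, so A is closer.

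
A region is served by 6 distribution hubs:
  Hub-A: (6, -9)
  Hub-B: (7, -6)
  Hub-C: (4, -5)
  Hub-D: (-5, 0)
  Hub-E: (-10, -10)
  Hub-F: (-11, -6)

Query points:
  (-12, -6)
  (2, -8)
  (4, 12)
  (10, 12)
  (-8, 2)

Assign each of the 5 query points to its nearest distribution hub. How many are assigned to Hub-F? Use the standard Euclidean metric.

1

(-12, -6) — d² to each: Hub-A:333, Hub-B:361, Hub-C:257, Hub-D:85, Hub-E:20, Hub-F:1 → nearest is Hub-F
(2, -8) — d² to each: Hub-A:17, Hub-B:29, Hub-C:13, Hub-D:113, Hub-E:148, Hub-F:173 → nearest is Hub-C
(4, 12) — d² to each: Hub-A:445, Hub-B:333, Hub-C:289, Hub-D:225, Hub-E:680, Hub-F:549 → nearest is Hub-D
(10, 12) — d² to each: Hub-A:457, Hub-B:333, Hub-C:325, Hub-D:369, Hub-E:884, Hub-F:765 → nearest is Hub-C
(-8, 2) — d² to each: Hub-A:317, Hub-B:289, Hub-C:193, Hub-D:13, Hub-E:148, Hub-F:73 → nearest is Hub-D
1 of the 5 points has Hub-F as nearest.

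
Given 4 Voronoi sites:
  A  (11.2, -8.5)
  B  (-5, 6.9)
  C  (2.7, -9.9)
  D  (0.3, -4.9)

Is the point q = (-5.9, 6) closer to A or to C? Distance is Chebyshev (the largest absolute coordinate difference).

d(q,A) = max(17.1, 14.5) = 17.1
d(q,C) = max(8.6, 15.9) = 15.9
17.1 > 15.9, so C is closer.

C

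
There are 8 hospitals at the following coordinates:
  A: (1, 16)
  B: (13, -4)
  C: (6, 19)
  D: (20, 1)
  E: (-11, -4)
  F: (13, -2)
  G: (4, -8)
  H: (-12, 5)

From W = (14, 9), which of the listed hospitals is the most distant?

Compare squared distances (the ordering matches that of the actual distances):
|WA|² = (14−1)² + (9−16)² = 169 + 49 = 218
|WB|² = (14−13)² + (9−(-4))² = 1 + 169 = 170
|WC|² = (14−6)² + (9−19)² = 64 + 100 = 164
|WD|² = (14−20)² + (9−1)² = 36 + 64 = 100
|WE|² = (14−(-11))² + (9−(-4))² = 625 + 169 = 794
|WF|² = (14−13)² + (9−(-2))² = 1 + 121 = 122
|WG|² = (14−4)² + (9−(-8))² = 100 + 289 = 389
|WH|² = (14−(-12))² + (9−5)² = 676 + 16 = 692
The largest is to E.

E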